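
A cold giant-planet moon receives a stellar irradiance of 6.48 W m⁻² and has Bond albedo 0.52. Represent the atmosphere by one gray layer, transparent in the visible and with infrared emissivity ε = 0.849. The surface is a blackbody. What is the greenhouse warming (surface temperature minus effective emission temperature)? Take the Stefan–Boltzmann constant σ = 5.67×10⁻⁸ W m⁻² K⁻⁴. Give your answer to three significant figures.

At the top of the atmosphere, σT_e⁴ = S(1−α)/4 = 0.7776 W m⁻², giving T_e = 60.85 K.
Surface balance with a leaky layer gives σT_s⁴ = σT_e⁴·2/(2−ε), so T_s = T_e·[2/(2−0.849)]^(1/4) = 69.87 K.
Greenhouse warming: T_s − T_e = 9.014 K.

9.01 kelvin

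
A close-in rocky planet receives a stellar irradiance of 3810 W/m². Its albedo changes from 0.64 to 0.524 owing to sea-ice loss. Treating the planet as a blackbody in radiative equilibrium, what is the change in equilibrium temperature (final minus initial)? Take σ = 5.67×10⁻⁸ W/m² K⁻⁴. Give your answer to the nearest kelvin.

Initial: T₁ = [S(1−0.64)/(4σ)]^(1/4) = 278.9 K.
Final:   T₂ = [S(1−0.524)/(4σ)]^(1/4) = 299.0 K.
Change: 299.0 − 278.9 = 20.17 K.

20 K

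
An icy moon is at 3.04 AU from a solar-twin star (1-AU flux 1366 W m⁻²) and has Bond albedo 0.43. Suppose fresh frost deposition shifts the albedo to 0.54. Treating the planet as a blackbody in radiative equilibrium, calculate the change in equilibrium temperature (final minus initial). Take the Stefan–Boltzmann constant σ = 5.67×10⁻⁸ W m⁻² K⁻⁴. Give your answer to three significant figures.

-7.25 K

Flux at the orbit: S = 1366/(3.04)² = 147.8 W m⁻².
With α = 0.43, T₁ = 138.8 K.
After:  T₂ = [147.8·0.46/(4σ)]^(1/4) = 131.6 K.
ΔT = T₂ − T₁ = -7.246 K.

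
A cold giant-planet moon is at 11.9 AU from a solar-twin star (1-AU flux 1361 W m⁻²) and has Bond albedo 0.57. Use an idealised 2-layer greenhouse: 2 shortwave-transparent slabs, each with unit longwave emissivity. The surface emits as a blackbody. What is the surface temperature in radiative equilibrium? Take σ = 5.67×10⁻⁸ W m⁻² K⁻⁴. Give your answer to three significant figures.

Irradiance scales as 1/d², so S = 1361 W m⁻² × (1/11.9)² = 9.611 W m⁻².
Top-of-atmosphere balance: σT_e⁴ = S(1−α)/4 = 1.033 W m⁻² → T_e = 65.34 K.
Layer-by-layer balance gives σT_s⁴ = (N+1)σT_e⁴, so T_s = 3^¼·65.34 = 85.99 K.

86.0 K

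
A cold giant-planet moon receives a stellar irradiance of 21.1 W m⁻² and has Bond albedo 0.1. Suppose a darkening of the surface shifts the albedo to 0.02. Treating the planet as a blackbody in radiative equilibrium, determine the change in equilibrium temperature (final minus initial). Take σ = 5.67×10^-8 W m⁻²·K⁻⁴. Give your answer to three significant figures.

Initial: T₁ = [S(1−0.1)/(4σ)]^(1/4) = 95.66 K.
After:  T₂ = [21.10·0.98/(4σ)]^(1/4) = 97.72 K.
Change: 97.72 − 95.66 = 2.058 K.

2.06 kelvin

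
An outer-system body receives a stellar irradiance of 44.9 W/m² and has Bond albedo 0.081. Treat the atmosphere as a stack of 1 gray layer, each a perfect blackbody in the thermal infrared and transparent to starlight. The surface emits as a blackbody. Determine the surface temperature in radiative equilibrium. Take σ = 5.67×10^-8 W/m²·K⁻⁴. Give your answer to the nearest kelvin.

Top-of-atmosphere balance: σT_e⁴ = S(1−α)/4 = 10.32 W/m² → T_e = 116.1 K.
With N = 1 opaque layers, T_s = (N+1)^(1/4)·T_e = 2^(1/4)·116.1 = 138.1 K.

138 kelvin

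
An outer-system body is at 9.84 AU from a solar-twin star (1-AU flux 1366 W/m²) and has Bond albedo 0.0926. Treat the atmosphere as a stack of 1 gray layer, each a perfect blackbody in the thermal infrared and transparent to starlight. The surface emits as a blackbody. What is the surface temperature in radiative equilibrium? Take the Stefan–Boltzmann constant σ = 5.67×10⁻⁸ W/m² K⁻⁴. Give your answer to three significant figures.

103 kelvin

By the inverse-square law, S = 1366/9.84² = 14.11 W/m².
Top-of-atmosphere balance: σT_e⁴ = S(1−α)/4 = 3.200 W/m² → T_e = 86.68 K.
Layer-by-layer balance gives σT_s⁴ = (N+1)σT_e⁴, so T_s = 2^¼·86.68 = 103.1 K.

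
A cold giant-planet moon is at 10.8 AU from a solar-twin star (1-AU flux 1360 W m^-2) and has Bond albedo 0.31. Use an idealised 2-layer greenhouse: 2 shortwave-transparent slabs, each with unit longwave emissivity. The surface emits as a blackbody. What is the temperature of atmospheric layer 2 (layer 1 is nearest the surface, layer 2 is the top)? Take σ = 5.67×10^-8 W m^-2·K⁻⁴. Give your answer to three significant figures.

77.2 K

Flux at the orbit: S = 1360/(10.8)² = 11.66 W m^-2.
The effective emission temperature is T_e = [S(1−α)/(4σ)]^¼ = 77.17 K.
In the N-layer model, layer k (counted from the surface) has T_k = (N+1−k)^(1/4)·T_e.
With k = 2: T_2 = (2+1−2)^¼·77.17 K = 77.17 K.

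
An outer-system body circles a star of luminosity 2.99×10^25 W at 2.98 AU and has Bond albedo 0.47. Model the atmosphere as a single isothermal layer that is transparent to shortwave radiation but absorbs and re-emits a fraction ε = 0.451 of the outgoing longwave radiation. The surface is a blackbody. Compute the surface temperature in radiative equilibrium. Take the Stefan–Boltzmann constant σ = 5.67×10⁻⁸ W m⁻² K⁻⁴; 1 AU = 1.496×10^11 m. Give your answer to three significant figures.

77.5 kelvin

Orbital distance: d = 2.98 AU = 4.458×10^11 m.
Spreading L over a sphere of radius d: S = 2.99×10^25/(4π·4.46×10^11²) = 11.97 W m⁻².
The planet radiates to space at T_e = [S(1−α)/(4σ)]^(1/4) = 72.73 K.
For a single slab of emissivity ε, T_s⁴ = 2T_e⁴/(2−ε); thus T_s = 72.73·(1.291)^(1/4) = 77.53 K.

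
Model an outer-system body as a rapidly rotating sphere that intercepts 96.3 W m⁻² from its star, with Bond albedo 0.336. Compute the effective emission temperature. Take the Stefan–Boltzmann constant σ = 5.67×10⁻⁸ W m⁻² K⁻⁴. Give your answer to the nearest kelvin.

Averaging over the sphere, the absorbed flux is S(1−α)/4 = 15.99 W m⁻².
In equilibrium σT⁴ equals this, so T = 129.6 K.

130 K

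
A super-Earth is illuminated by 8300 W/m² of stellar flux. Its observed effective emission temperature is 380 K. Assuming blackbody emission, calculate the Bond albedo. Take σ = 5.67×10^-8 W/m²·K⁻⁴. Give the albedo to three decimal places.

Rearranging the radiative balance, α = 1 − 4σT⁴/S.
4σT⁴ = 4·5.67×10⁻⁸·(380)⁴ = 4729 W/m².
1−α = 4729/8300 = 0.5698, so α = 0.4302.

0.430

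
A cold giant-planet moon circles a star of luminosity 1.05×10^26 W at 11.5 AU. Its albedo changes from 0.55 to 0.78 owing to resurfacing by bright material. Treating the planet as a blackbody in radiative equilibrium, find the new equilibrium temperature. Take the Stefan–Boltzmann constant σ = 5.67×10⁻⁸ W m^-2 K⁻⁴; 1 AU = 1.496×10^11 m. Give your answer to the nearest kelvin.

41 K

Orbital distance: d = 11.5 AU = 1.720×10^12 m.
Spreading L over a sphere of radius d: S = 1.05×10^26/(4π·1.72×10^12²) = 2.823 W m^-2.
T₂ = [S(1−α₂)/(4σ)]^(1/4) = [2.823·0.22/(4σ)]^(1/4) = 40.68 K.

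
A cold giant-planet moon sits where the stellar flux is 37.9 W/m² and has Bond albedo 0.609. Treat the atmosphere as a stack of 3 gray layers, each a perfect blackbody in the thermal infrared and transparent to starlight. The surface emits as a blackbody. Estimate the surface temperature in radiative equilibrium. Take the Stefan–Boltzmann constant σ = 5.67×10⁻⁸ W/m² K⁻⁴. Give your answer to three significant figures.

127 K

The effective emission temperature is T_e = [S(1−α)/(4σ)]^¼ = 89.91 K.
With N = 3 opaque layers, T_s = (N+1)^(1/4)·T_e = 4^(1/4)·89.91 = 127.1 K.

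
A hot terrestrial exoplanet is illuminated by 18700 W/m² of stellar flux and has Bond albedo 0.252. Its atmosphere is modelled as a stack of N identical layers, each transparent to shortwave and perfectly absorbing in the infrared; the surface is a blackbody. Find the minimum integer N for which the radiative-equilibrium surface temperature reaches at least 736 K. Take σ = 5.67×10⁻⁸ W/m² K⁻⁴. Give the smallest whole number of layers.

4

The effective emission temperature is T_e = [S(1−α)/(4σ)]^¼ = 498.3 K.
Need (N+1)T_e⁴ ≥ T_s⁴, i.e. N+1 ≥ (736/498.3)⁴ = 4.758.
Rounding up, N = 4.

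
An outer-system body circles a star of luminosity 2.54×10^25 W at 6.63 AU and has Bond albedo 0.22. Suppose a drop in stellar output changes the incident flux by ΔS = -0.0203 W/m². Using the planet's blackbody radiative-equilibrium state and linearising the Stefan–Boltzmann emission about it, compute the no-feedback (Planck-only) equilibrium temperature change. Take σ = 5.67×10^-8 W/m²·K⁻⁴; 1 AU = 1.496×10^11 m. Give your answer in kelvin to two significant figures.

Orbital distance: d = 6.63 AU = 9.918×10^11 m.
Flux at the orbit: S = L/(4πd²) = 2.54×10^25/(4π·(9.92×10^11)²) = 2.055 W/m².
Unperturbed T_e = [2.055·(1−0.22)/(4σ)]^¼ = 51.56 K.
Only a fraction (1−α) is absorbed and it's spread over 4πR², so ΔF = (1−α)ΔS/4 = -0.003959 W/m².
Planck response: λ_P = 4σT_e³ = 4·5.67×10⁻⁸·(51.56)³ = 0.03108 W/m²/K.
So ΔT₀ = -0.003959/0.03108 = -0.127 K.

-0.13 K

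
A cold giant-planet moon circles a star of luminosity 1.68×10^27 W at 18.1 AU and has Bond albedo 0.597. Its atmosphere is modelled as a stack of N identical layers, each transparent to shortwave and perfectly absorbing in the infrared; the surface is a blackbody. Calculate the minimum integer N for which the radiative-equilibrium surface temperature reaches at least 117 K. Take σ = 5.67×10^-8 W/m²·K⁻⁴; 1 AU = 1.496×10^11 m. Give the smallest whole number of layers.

d = 18.1 × 1.496×10^11 m = 2.708×10^12 m.
Spreading L over a sphere of radius d: S = 1.68×10^27/(4π·2.71×10^12²) = 18.23 W/m².
The effective emission temperature is T_e = [S(1−α)/(4σ)]^¼ = 75.45 K.
Since T_s⁴ = (N+1)T_e⁴, we need N ≥ (T_s/T_e)⁴ − 1 = 4.784.
Rounding up, N = 5.

5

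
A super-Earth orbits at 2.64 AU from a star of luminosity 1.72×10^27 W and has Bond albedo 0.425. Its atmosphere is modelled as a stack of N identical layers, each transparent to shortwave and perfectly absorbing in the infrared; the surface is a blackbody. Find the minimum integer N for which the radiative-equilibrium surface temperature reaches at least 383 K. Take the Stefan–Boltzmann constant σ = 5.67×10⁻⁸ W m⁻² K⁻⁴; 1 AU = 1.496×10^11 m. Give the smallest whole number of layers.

Orbital distance: d = 2.64 AU = 3.949×10^11 m.
S = L/(4πd²) = 877.5 W m⁻².
OLR = S(1−α)/4 = 126.1 W m⁻²; the top layer radiates at T_e = 217.2 K.
T_s = (N+1)^(1/4)·T_e ≥ 383 K requires N+1 ≥ (T_s/T_e)⁴ = (383/217.2)⁴ = 9.672.
Rounding up, N = 9.

9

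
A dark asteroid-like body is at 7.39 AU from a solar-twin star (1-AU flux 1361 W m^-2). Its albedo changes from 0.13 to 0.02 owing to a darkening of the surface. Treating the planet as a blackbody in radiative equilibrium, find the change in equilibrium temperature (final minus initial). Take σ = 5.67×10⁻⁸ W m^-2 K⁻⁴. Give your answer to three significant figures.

2.99 K

By the inverse-square law, S = 1361/7.39² = 24.92 W m^-2.
Before: T₁ = [24.92·0.87/(4σ)]^(1/4) = 98.88 K.
With α = 0.02, T₂ = 101.9 K.
Change: 101.9 − 98.88 = 2.987 K.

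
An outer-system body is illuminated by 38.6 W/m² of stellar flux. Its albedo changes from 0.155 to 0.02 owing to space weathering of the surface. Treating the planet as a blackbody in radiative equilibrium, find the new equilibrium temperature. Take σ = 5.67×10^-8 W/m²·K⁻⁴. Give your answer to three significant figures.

New equilibrium: T₂ = [(1−0.02)·38.60/(4σ)]^(1/4) = 113.6 K.

114 kelvin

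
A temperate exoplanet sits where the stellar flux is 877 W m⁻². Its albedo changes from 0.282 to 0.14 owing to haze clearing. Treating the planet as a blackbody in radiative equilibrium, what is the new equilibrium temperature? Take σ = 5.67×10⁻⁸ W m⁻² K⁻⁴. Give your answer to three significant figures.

With the new albedo, S(1−α₂)/4 = 188.6 W m⁻², so T₂ = 240.1 K.

240 kelvin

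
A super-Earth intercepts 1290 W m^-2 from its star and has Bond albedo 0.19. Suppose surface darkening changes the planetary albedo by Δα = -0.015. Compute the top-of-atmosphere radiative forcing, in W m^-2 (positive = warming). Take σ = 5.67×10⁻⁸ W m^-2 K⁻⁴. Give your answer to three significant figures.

4.84 W m^-2

The change in absorbed flux is Δ[S(1−α)/4] = −SΔα/4 = 4.837 W m^-2.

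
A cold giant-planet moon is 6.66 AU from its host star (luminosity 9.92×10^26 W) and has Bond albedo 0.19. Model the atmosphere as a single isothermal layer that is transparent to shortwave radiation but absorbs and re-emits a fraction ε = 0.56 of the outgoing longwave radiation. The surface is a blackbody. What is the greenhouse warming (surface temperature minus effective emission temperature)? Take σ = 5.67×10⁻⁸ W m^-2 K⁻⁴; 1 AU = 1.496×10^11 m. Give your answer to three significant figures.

11.1 K

Orbital distance: d = 6.66 AU = 9.963×10^11 m.
S = L/(4πd²) = 79.52 W m^-2.
Effective emission temperature (TOA balance): σT_e⁴ = S(1−α)/4 = 16.10 W m^-2 → T_e = 129.8 K.
For a single slab of emissivity ε, T_s⁴ = 2T_e⁴/(2−ε); thus T_s = 129.8·(1.389)^(1/4) = 140.9 K.
Greenhouse warming: T_s − T_e = 11.11 K.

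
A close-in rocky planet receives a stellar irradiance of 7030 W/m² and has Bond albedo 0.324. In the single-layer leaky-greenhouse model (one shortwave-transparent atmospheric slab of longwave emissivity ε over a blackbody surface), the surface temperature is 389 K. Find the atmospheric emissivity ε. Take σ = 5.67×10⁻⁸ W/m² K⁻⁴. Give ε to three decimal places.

TOA balance gives T_e = 380.5 K.
Inverting T_s⁴ = 2T_e⁴/(2−ε): (T_e/T_s)⁴ = 0.9151, so ε = 2(1 − 0.9151) = 0.1698.

0.170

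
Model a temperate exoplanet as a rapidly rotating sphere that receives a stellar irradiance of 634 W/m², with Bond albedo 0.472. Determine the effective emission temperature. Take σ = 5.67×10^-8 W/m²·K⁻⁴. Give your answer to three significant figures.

196 K

Averaging over the sphere, the absorbed flux is S(1−α)/4 = 83.69 W/m².
Set σT⁴ = 83.69 → T = (83.69/σ)^(1/4) = 196.0 K.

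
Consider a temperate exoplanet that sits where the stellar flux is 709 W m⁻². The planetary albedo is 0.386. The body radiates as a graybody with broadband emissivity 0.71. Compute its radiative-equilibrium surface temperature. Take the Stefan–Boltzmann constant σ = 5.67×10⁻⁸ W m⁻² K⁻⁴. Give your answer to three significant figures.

Averaging over the sphere, the absorbed flux is S(1−α)/4 = 108.8 W m⁻².
Equating to εσT⁴ with ε = 0.71: T = (108.8/0.71σ)^(1/4) = 228.0 K.

228 K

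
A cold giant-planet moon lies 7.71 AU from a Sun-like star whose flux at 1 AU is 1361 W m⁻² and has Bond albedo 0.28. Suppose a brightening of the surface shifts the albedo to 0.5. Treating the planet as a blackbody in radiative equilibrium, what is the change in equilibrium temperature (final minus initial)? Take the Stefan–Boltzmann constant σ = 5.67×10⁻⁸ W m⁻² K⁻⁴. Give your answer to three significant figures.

-8.04 kelvin

Flux at the orbit: S = 1361/(7.71)² = 22.90 W m⁻².
Initial: T₁ = [S(1−0.28)/(4σ)]^(1/4) = 92.33 K.
After:  T₂ = [22.90·0.5/(4σ)]^(1/4) = 84.29 K.
Change: 84.29 − 92.33 = -8.045 K.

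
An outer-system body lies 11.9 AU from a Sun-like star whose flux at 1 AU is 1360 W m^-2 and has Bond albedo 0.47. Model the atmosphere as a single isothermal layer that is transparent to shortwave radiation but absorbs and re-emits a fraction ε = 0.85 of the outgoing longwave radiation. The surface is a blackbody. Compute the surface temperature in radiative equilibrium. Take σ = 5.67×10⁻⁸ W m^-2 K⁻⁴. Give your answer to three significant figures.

Flux at the orbit: S = 1360/(11.9)² = 9.604 W m^-2.
Effective emission temperature (TOA balance): σT_e⁴ = S(1−α)/4 = 1.273 W m^-2 → T_e = 68.83 K.
For a single slab of emissivity ε, T_s⁴ = 2T_e⁴/(2−ε); thus T_s = 68.83·(1.739)^(1/4) = 79.04 K.

79.0 K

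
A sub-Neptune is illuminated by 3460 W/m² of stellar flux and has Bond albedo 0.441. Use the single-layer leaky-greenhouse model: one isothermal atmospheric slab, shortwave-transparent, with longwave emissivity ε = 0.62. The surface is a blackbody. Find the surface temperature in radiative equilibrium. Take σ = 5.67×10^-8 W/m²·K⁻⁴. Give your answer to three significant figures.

At the top of the atmosphere, σT_e⁴ = S(1−α)/4 = 483.5 W/m², giving T_e = 303.9 K.
For a single slab of emissivity ε, T_s⁴ = 2T_e⁴/(2−ε); thus T_s = 303.9·(1.449)^(1/4) = 333.4 K.

333 kelvin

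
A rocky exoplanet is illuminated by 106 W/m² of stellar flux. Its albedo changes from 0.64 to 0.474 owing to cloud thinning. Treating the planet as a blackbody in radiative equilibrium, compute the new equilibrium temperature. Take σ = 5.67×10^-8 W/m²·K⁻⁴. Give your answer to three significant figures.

125 K

With the new albedo, S(1−α₂)/4 = 13.94 W/m², so T₂ = 125.2 K.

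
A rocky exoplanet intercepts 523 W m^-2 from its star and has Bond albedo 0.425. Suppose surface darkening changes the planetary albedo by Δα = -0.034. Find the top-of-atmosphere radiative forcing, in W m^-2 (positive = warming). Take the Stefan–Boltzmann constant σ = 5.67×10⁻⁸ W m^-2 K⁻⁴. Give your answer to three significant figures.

4.45 W m^-2

ΔF = −(S/4)Δα = −(523.0/4)×(-0.034) = 4.446 W m^-2.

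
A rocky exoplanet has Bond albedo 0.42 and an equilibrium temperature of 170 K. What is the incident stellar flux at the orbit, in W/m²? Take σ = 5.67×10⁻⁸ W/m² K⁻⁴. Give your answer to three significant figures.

327 W/m²

From S(1−α)/4 = σT⁴: S = 4σT⁴/(1−α).
σT⁴ = 5.67×10⁻⁸·(170)⁴ = 47.36 W/m².
So S = 4×47.36/(1−0.42) = 326.6 W/m².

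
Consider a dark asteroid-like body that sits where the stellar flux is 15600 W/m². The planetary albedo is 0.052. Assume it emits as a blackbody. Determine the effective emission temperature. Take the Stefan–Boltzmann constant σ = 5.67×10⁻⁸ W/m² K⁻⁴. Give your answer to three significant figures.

The planet absorbs (1−α)S over its disc πR² and re-emits over 4πR², so the mean absorbed flux is (1−0.052)·15600/4 = 3697 W/m².
In equilibrium σT⁴ equals this, so T = 505.3 K.

505 kelvin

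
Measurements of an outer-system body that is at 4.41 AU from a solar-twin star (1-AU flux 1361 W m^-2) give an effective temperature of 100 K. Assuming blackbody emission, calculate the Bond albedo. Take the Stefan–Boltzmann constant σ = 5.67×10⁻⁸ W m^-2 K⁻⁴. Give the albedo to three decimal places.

0.676

Flux at the orbit: S = 1361/(4.41)² = 69.98 W m^-2.
From σT⁴ = S(1−α)/4 we invert for α: 1−α = 4σT⁴/S.
σT⁴ = 5.670 W m^-2, so 4σT⁴ = 22.68 W m^-2.
Hence α = 1 − 22.68/69.98 = 0.6759.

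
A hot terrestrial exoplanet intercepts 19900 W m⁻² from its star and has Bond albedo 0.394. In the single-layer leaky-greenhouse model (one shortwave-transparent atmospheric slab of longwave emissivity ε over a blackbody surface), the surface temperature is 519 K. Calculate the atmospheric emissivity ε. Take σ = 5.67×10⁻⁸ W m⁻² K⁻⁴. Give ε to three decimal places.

Effective temperature: T_e = [S(1−α)/(4σ)]^(1/4) = 480.2 K.
Since (2−ε)/2 = (T_e/T_s)⁴ = 0.7328, ε = 0.5343.

0.534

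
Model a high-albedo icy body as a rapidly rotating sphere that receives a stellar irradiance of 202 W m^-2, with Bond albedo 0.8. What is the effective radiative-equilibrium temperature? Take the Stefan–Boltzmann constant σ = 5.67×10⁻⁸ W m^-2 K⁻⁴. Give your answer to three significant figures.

116 K

Averaging over the sphere, the absorbed flux is S(1−α)/4 = 10.10 W m^-2.
Balancing against σT⁴: T = (10.10/5.67×10⁻⁸)^(1/4) = 115.5 K.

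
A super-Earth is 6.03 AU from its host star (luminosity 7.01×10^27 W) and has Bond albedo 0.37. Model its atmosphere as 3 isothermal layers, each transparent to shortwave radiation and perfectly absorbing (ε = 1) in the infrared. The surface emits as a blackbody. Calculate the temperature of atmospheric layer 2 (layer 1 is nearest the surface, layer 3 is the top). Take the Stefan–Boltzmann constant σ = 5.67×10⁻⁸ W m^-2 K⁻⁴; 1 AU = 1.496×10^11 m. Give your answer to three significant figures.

248 kelvin

Orbital distance: d = 6.03 AU = 9.021×10^11 m.
Flux at the orbit: S = L/(4πd²) = 7.01×10^27/(4π·(9.02×10^11)²) = 685.5 W m^-2.
OLR = S(1−α)/4 = 108.0 W m^-2; the top layer radiates at T_e = 208.9 K.
Each opaque layer satisfies 2T_j⁴ = T_{j−1}⁴ + T_{j+1}⁴, giving T_k⁴ = (N+1−k)T_e⁴.
T_2 = (2)^(1/4)·208.9 = 248.4 K.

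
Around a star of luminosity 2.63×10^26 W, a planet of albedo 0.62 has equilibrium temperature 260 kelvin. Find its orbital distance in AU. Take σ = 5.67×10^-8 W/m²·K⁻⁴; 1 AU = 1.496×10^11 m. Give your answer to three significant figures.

0.586 AU

Energy balance gives S = 4σT⁴/(1−α) = 2727 W/m².
Then d = [L/(4πS)]^(1/2) = 8.760×10^10 m, i.e. 0.5856 AU.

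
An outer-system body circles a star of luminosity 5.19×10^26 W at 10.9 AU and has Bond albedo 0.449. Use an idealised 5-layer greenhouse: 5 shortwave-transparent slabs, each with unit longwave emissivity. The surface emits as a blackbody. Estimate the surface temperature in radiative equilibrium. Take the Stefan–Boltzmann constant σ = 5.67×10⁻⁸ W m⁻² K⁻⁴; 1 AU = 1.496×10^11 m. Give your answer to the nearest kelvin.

d = 10.9 × 1.496×10^11 m = 1.631×10^12 m.
S = L/(4πd²) = 15.53 W m⁻².
Top-of-atmosphere balance: σT_e⁴ = S(1−α)/4 = 2.140 W m⁻² → T_e = 78.38 K.
With N = 5 opaque layers, T_s = (N+1)^(1/4)·T_e = 6^(1/4)·78.38 = 122.7 K.

123 K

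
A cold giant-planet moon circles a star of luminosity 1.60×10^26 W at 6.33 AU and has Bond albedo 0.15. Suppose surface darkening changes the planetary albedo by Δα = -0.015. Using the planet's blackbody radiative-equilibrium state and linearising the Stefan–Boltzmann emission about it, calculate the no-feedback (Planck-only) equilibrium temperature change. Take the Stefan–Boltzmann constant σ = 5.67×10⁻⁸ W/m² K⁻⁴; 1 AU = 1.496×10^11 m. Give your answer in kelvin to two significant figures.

0.38 K

d = 6.33 × 1.496×10^11 m = 9.470×10^11 m.
S = L/(4πd²) = 14.20 W/m².
Unperturbed T_e = [14.20·(1−0.15)/(4σ)]^¼ = 85.41 K.
ΔF = −(S/4)Δα = −(14.20/4)×(-0.015) = 0.05324 W/m².
Linearising σT⁴ gives d(σT⁴)/dT = 4σT_e³ = 0.1413 W/m² per K.
So ΔT₀ = 0.05324/0.1413 = 0.377 K.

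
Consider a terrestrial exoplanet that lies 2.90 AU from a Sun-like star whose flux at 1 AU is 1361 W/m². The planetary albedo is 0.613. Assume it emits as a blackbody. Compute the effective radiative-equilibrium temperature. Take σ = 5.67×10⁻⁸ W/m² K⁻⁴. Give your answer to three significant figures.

129 K

Flux at the orbit: S = 1361/(2.90)² = 161.8 W/m².
The planet absorbs (1−α)S over its disc πR² and re-emits over 4πR², so the mean absorbed flux is (1−0.613)·161.8/4 = 15.66 W/m².
Balancing against σT⁴: T = (15.66/5.67×10⁻⁸)^(1/4) = 128.9 K.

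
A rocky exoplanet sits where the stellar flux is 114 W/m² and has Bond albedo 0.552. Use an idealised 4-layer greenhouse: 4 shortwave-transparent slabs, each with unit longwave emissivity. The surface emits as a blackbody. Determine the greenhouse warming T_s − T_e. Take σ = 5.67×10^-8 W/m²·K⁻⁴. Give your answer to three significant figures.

60.7 K

The effective emission temperature is T_e = [S(1−α)/(4σ)]^¼ = 122.5 K.
Surface: T_s = (5)^¼·T_e = 183.2 K.
So the greenhouse effect raises the surface by 183.2 − 122.5 = 60.68 K.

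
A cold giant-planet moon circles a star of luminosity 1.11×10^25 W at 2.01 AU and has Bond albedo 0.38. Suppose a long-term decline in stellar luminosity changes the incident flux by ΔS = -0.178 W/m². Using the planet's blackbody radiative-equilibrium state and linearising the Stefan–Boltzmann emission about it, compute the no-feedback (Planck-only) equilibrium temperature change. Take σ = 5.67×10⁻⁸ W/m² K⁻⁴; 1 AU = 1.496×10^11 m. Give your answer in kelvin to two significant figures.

-0.33 K

d = 2.01 × 1.496×10^11 m = 3.007×10^11 m.
S = L/(4πd²) = 9.769 W/m².
Unperturbed T_e = [9.769·(1−0.38)/(4σ)]^¼ = 71.89 K.
TOA radiative forcing: ΔF = (1−α)ΔS/4 = 0.62·(-0.178)/4 = -0.02759 W/m².
Linearising σT⁴ gives d(σT⁴)/dT = 4σT_e³ = 0.08426 W/m² per K.
So ΔT₀ = -0.02759/0.08426 = -0.327 K.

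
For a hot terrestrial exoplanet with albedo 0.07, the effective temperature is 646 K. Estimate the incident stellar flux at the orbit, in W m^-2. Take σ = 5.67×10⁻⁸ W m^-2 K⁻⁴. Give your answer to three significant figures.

From S(1−α)/4 = σT⁴: S = 4σT⁴/(1−α).
σT⁴ = 5.67×10⁻⁸·(646)⁴ = 9874 W m^-2.
So S = 4×9874/(1−0.07) = 42470 W m^-2.

42500 W m^-2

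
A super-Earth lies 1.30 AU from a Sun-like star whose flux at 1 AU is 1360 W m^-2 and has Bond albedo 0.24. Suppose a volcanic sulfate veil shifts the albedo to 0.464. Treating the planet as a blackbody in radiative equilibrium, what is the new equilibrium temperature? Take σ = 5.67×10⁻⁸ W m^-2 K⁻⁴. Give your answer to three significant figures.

209 kelvin

By the inverse-square law, S = 1360/1.30² = 804.7 W m^-2.
T₂ = [S(1−α₂)/(4σ)]^(1/4) = [804.7·0.536/(4σ)]^(1/4) = 208.8 K.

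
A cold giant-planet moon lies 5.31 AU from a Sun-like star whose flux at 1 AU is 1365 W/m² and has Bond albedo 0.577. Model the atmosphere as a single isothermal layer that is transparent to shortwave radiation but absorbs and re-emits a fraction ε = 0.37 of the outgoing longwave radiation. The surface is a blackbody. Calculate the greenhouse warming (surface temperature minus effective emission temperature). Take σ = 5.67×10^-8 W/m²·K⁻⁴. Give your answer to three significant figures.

Irradiance scales as 1/d², so S = 1365 W/m² × (1/5.31)² = 48.41 W/m².
Effective emission temperature (TOA balance): σT_e⁴ = S(1−α)/4 = 5.119 W/m² → T_e = 97.48 K.
The surface balance (absorbed SW + ε·downward IR = σT_s⁴) with T_a⁴ = T_s⁴/2 reduces to T_s = T_e·[2/(2−ε)]^¼ = 102.6 K.
Greenhouse warming: T_s − T_e = 5.115 K.

5.11 K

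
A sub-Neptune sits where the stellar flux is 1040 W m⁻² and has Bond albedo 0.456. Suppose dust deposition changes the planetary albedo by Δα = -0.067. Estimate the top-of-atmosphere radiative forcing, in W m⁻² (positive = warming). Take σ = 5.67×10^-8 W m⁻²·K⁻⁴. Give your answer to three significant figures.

17.4 W m⁻²

The change in absorbed flux is Δ[S(1−α)/4] = −SΔα/4 = 17.42 W m⁻².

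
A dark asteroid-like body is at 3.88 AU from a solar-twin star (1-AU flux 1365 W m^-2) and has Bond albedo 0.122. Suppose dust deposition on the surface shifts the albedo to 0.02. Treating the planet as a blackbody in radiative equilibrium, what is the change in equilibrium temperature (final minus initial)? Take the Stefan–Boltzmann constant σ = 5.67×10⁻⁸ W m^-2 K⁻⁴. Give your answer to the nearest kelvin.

Flux at the orbit: S = 1365/(3.88)² = 90.67 W m^-2.
With α = 0.122, T₁ = 136.9 K.
Final:   T₂ = [S(1−0.02)/(4σ)]^(1/4) = 140.7 K.
ΔT = T₂ − T₁ = 3.813 K.

4 kelvin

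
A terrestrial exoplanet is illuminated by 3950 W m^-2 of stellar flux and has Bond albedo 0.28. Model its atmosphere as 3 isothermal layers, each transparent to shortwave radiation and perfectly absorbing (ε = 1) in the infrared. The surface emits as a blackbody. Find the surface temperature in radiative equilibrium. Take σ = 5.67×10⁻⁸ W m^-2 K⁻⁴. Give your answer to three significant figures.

473 K

Top-of-atmosphere balance: σT_e⁴ = S(1−α)/4 = 711.0 W m^-2 → T_e = 334.6 K.
With N = 3 opaque layers, T_s = (N+1)^(1/4)·T_e = 4^(1/4)·334.6 = 473.2 K.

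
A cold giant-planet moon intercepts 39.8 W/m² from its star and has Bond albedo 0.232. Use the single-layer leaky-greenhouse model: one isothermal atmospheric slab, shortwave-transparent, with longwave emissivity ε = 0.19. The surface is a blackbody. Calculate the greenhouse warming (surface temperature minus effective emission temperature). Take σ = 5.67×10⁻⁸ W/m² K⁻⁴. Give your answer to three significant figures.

2.72 K

At the top of the atmosphere, σT_e⁴ = S(1−α)/4 = 7.642 W/m², giving T_e = 107.7 K.
Surface balance with a leaky layer gives σT_s⁴ = σT_e⁴·2/(2−ε), so T_s = T_e·[2/(2−0.19)]^(1/4) = 110.5 K.
The atmosphere warms the surface by 2.723 K.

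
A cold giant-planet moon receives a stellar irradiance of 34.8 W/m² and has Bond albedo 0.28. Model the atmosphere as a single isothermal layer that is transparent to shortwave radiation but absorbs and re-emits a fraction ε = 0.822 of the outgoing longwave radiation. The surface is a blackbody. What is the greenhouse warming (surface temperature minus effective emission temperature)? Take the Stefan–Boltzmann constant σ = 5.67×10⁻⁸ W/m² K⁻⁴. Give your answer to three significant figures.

14.5 kelvin

At the top of the atmosphere, σT_e⁴ = S(1−α)/4 = 6.264 W/m², giving T_e = 102.5 K.
The surface balance (absorbed SW + ε·downward IR = σT_s⁴) with T_a⁴ = T_s⁴/2 reduces to T_s = T_e·[2/(2−ε)]^¼ = 117.0 K.
The atmosphere warms the surface by 14.51 K.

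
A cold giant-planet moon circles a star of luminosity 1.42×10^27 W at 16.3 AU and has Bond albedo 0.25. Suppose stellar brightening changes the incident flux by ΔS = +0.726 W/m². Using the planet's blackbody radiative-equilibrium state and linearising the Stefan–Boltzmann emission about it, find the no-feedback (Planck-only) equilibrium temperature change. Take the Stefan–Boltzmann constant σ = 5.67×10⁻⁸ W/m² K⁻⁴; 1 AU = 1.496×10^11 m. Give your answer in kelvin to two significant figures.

Orbital distance: d = 16.3 AU = 2.438×10^12 m.
S = L/(4πd²) = 19.00 W/m².
The baseline emission temperature is T_e = 89.04 K.
TOA radiative forcing: ΔF = (1−α)ΔS/4 = 0.75·(+0.726)/4 = 0.1361 W/m².
The Planck feedback parameter is 4σT_e³ = 0.1601 W/m²/K.
So ΔT₀ = 0.1361/0.1601 = 0.850 K.

0.85 kelvin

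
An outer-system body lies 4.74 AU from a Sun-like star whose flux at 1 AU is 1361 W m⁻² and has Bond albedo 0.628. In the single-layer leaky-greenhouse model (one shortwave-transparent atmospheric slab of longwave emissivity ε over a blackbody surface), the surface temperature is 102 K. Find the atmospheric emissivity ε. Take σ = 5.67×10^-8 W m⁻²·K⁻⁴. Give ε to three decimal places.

Irradiance scales as 1/d², so S = 1361 W m⁻² × (1/4.74)² = 60.58 W m⁻².
TOA balance gives T_e = 99.84 K.
Inverting T_s⁴ = 2T_e⁴/(2−ε): (T_e/T_s)⁴ = 0.9179, so ε = 2(1 − 0.9179) = 0.1642.

0.164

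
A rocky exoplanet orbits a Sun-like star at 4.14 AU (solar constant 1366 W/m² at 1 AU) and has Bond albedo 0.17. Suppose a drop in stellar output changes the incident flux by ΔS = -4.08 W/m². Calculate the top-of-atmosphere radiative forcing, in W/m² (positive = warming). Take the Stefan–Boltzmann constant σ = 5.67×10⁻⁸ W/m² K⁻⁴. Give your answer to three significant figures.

Flux at the orbit: S = 1366/(4.14)² = 79.70 W/m².
Only a fraction (1−α) is absorbed and it's spread over 4πR², so ΔF = (1−α)ΔS/4 = -0.8466 W/m².

-0.847 W/m²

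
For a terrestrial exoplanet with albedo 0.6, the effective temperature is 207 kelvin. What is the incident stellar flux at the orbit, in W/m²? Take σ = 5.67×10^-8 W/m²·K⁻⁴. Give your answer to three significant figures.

1040 W/m²

Invert the energy balance for S: S = 4σT⁴/(1−α).
σT⁴ = 5.67×10⁻⁸·(207)⁴ = 104.1 W/m².
So S = 4×104.1/(1−0.6) = 1041 W/m².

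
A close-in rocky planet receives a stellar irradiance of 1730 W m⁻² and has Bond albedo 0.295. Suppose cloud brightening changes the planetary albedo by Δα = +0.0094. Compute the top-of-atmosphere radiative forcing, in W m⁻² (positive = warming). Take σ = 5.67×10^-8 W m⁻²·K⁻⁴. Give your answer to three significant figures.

-4.07 W m⁻²

TOA radiative forcing: ΔF = −S·Δα/4 = −1730·(+0.0094)/4 = -4.066 W m⁻².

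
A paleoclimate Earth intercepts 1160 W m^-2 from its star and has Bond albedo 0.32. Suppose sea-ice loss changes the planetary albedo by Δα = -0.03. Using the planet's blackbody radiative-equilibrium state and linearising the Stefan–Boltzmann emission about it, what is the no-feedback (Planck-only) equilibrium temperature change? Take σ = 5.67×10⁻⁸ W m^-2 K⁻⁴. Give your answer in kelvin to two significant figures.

Reference equilibrium: T_e = [S(1−α)/(4σ)]^(1/4) = 242.8 K.
ΔF = −(S/4)Δα = −(1160/4)×(-0.03) = 8.700 W m^-2.
The Planck feedback parameter is 4σT_e³ = 3.248 W m^-2/K.
Hence the no-feedback warming is ΔF/(4σT_e³) = 2.68 K.

2.7 K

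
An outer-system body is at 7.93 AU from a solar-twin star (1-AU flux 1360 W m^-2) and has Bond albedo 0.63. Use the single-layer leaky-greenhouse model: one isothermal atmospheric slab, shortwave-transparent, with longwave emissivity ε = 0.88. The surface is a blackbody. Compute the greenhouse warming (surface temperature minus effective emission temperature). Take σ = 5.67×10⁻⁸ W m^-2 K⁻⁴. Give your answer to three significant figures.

12.0 K

Irradiance scales as 1/d², so S = 1360 W m^-2 × (1/7.93)² = 21.63 W m^-2.
The planet radiates to space at T_e = [S(1−α)/(4σ)]^(1/4) = 77.07 K.
The surface balance (absorbed SW + ε·downward IR = σT_s⁴) with T_a⁴ = T_s⁴/2 reduces to T_s = T_e·[2/(2−ε)]^¼ = 89.09 K.
The atmosphere warms the surface by 12.02 K.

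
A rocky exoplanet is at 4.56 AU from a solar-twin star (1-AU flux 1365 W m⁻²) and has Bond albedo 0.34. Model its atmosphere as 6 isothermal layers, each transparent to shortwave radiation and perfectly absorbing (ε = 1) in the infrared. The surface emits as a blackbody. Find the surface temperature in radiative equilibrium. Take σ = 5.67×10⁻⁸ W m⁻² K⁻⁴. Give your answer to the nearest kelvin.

191 K

Irradiance scales as 1/d², so S = 1365 W m⁻² × (1/4.56)² = 65.65 W m⁻².
The effective emission temperature is T_e = [S(1−α)/(4σ)]^¼ = 117.6 K.
For an N-layer opaque stack, T_s⁴ = (N+1)T_e⁴, hence T_s = (7)^(1/4)×117.6 K = 191.2 K.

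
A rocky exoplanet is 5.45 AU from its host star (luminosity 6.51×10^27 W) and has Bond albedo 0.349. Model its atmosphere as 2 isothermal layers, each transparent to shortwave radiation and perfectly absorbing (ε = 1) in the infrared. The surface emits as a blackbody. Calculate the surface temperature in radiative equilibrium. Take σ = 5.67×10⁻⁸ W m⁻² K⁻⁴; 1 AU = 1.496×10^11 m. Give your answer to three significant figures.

d = 5.45 × 1.496×10^11 m = 8.153×10^11 m.
S = L/(4πd²) = 779.3 W m⁻².
Top-of-atmosphere balance: σT_e⁴ = S(1−α)/4 = 126.8 W m⁻² → T_e = 217.5 K.
Layer-by-layer balance gives σT_s⁴ = (N+1)σT_e⁴, so T_s = 3^¼·217.5 = 286.2 K.

286 kelvin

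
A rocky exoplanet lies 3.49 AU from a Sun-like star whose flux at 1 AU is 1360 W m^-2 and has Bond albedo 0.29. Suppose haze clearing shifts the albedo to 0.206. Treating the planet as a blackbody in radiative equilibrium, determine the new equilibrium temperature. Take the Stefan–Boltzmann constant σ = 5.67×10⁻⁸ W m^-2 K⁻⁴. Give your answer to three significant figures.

By the inverse-square law, S = 1360/3.49² = 111.7 W m^-2.
T₂ = [S(1−α₂)/(4σ)]^(1/4) = [111.7·0.794/(4σ)]^(1/4) = 140.6 K.

141 K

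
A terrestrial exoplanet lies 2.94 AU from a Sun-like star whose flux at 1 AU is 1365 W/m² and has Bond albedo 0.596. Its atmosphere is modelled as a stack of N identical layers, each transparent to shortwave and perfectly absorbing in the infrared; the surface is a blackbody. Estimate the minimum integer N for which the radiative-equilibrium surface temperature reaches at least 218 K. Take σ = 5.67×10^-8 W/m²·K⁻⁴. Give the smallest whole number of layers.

8

Irradiance scales as 1/d², so S = 1365 W/m² × (1/2.94)² = 157.9 W/m².
OLR = S(1−α)/4 = 15.95 W/m²; the top layer radiates at T_e = 129.5 K.
Since T_s⁴ = (N+1)T_e⁴, we need N ≥ (T_s/T_e)⁴ − 1 = 7.029.
So N ≥ 7.029; the smallest integer is N = 8.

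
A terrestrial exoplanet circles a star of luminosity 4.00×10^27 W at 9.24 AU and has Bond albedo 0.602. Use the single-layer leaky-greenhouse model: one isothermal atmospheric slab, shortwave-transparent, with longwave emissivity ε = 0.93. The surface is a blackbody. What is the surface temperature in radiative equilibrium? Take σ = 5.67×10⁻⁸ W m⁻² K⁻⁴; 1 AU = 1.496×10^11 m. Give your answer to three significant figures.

Orbital distance: d = 9.24 AU = 1.382×10^12 m.
Spreading L over a sphere of radius d: S = 4.00×10^27/(4π·1.38×10^12²) = 166.6 W m⁻².
Effective emission temperature (TOA balance): σT_e⁴ = S(1−α)/4 = 16.58 W m⁻² → T_e = 130.8 K.
Surface balance with a leaky layer gives σT_s⁴ = σT_e⁴·2/(2−ε), so T_s = T_e·[2/(2−0.93)]^(1/4) = 152.9 K.

153 kelvin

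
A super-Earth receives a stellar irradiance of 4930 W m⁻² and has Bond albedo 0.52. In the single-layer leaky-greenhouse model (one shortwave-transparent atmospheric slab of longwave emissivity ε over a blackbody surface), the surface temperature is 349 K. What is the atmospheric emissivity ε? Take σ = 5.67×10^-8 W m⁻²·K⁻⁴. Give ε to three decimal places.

0.593

First, T_e = [4930·(1−0.52)/(4σ)]^(1/4) = 319.6 K.
T_s⁴ = T_e⁴·2/(2−ε) → ε = 2 − 2(T_e/T_s)⁴ = 2 − 2·(319.6/349)⁴ = 0.5934.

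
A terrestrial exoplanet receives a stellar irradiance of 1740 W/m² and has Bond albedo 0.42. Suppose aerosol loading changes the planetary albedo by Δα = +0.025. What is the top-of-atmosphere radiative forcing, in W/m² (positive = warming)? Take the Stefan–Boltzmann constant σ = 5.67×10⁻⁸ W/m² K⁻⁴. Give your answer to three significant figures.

-10.9 W/m²

TOA radiative forcing: ΔF = −S·Δα/4 = −1740·(+0.025)/4 = -10.88 W/m².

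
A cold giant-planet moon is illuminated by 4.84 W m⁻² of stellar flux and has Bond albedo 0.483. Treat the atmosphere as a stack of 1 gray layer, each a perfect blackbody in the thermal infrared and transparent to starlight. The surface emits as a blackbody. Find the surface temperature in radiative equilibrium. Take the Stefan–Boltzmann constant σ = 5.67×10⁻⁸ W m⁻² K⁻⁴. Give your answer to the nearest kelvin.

69 kelvin

OLR = S(1−α)/4 = 0.6256 W m⁻²; the top layer radiates at T_e = 57.63 K.
For an N-layer opaque stack, T_s⁴ = (N+1)T_e⁴, hence T_s = (2)^(1/4)×57.63 K = 68.54 K.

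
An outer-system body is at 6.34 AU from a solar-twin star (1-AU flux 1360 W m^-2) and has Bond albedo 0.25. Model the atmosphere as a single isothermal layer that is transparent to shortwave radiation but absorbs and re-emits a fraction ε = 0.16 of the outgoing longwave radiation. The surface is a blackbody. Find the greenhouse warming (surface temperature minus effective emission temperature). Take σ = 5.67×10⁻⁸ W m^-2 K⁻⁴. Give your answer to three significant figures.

Flux at the orbit: S = 1360/(6.34)² = 33.83 W m^-2.
The planet radiates to space at T_e = [S(1−α)/(4σ)]^(1/4) = 102.8 K.
Surface balance with a leaky layer gives σT_s⁴ = σT_e⁴·2/(2−ε), so T_s = T_e·[2/(2−0.16)]^(1/4) = 105.0 K.
Greenhouse warming: T_s − T_e = 2.166 K.

2.17 K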